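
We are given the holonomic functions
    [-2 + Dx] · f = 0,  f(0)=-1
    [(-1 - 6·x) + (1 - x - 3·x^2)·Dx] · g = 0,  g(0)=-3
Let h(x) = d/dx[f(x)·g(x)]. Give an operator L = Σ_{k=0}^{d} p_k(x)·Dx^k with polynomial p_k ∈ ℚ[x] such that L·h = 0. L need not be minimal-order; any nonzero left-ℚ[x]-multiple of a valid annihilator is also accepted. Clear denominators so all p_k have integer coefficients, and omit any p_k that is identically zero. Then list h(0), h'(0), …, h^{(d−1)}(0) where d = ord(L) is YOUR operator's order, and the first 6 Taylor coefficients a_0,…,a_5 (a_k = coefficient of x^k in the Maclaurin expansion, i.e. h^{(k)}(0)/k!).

f: a_k = -1, -2, -2, -4/3, -2/3, -4/15, …
g: a_k = -3, -3, -12, -21, -57, -120, …
Sym-product of L_f,L_g gives L₀ (≤ ord 1).
h=h₀': d/dx-closure on L₀ ⇒ L.
L = (16 + 30·x - 2·x^2 - 48·x^3 + 36·x^4) + (-3 - x + 19·x^2 + 6·x^3 - 18·x^4)·Dx  (order 1).
h: a_k = 9, 48, 165, 516, 1474, 20462/5, …
ICs: h(0) = 9.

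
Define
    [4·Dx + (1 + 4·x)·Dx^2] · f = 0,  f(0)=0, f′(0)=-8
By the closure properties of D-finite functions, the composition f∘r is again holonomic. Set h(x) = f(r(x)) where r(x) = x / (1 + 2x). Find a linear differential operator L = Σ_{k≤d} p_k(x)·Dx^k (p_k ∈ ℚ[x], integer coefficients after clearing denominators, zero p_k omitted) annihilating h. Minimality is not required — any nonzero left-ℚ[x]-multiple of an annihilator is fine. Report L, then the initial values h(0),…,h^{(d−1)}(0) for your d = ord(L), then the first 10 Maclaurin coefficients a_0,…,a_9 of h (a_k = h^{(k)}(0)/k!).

L = (8 + 24·x)·Dx + (1 + 8·x + 12·x^2)·Dx^2  (order 2).
h: a_k = 0, -8, 32, -416/3, 640, -15488/5, 46592/3, -559616/7, 419840, -20154368/9, …
ICs: h(0) = 0, h′(0) = -8.

f: a_k = 0, -8, 16, -128/3, 128, -2048/5, 4096/3, -32768/7, 16384, -524288/9, …
Substitute x→r, Dx→(1/r')Dx; clear ⇒ L₀.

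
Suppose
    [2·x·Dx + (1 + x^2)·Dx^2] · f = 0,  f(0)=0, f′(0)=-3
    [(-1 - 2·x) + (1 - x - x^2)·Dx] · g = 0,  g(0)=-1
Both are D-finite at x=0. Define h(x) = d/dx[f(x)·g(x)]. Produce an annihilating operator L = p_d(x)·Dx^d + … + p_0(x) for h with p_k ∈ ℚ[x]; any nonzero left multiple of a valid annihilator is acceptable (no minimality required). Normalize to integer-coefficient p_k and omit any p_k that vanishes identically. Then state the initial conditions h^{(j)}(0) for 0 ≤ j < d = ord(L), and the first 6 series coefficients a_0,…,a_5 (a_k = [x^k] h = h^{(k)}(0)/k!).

f: a_k = 0, -3, 0, 1, 0, -3/5, …
g: a_k = -1, -1, -2, -3, -5, -8, …
h₀=f·g: eliminate ⇒ L₀, order ≤ 2·1.
Derive L from L₀ (diff closure).
L = (2 + 30·x^2 + 24·x^3 + 36·x^4) + (4 + 10·x + 12·x^2 + 22·x^3 + 24·x^4 + 24·x^5)·Dx + (-1 - 2·x^2 + 4·x^3 + 2·x^4 + 4·x^5 + 3·x^6)·Dx^2  (order 2).
h: a_k = 3, 6, 15, 32, 68, 648/5, …
ICs: h(0) = 3, h′(0) = 6.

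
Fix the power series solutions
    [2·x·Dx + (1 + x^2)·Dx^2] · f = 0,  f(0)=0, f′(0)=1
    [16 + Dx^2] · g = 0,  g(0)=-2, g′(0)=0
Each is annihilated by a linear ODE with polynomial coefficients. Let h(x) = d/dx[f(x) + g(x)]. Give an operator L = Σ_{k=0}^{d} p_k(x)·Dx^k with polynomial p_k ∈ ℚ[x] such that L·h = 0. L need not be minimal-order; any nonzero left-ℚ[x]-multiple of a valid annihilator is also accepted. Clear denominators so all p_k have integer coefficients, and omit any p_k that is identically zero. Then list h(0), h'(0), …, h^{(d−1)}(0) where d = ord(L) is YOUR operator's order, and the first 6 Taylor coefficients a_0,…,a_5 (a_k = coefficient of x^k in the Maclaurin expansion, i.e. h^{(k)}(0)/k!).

L = (64·x + 704·x^3 + 256·x^5) + (112 + 416·x^2 + 432·x^4 + 128·x^6)·Dx + (4·x + 44·x^3 + 16·x^5)·Dx^2 + (7 + 26·x^2 + 27·x^4 + 8·x^6)·Dx^3  (order 3).
h: a_k = 1, 32, -1, -256/3, 1, 1024/15, …
ICs: h(0) = 1, h′(0) = 32, h′′(0) = -2.

f: a_k = 0, 1, 0, -1/3, 0, 1/5, …
g: a_k = -2, 0, 16, 0, -64/3, 0, …
Sum ⇒ L₀ = lclm(L_f,L_g) in ℚ(x)⟨Dx⟩.
Differentiate: ansatz ord ≤ ord L₀ ⇒ L.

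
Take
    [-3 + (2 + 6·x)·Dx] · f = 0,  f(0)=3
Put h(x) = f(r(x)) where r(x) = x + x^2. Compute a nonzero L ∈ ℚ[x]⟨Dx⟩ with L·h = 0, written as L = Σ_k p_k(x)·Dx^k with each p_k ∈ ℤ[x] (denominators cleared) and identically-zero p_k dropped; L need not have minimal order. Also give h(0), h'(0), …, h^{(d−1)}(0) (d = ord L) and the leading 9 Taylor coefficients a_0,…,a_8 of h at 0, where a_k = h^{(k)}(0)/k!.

L = (-3 - 6·x) + (2 + 6·x + 6·x^2)·Dx  (order 1).
h: a_k = 3, 9/2, 9/8, -27/16, 297/128, -729/256, 2997/1024, -4131/2048, -18711/32768, …
ICs: h(0) = 3.

f: a_k = 3, 9/2, -27/8, 81/16, -1215/128, 5103/256, -45927/1024, 216513/2048, -8444007/32768, …
h₀=f(r): pull back L_f along r ⇒ L₀.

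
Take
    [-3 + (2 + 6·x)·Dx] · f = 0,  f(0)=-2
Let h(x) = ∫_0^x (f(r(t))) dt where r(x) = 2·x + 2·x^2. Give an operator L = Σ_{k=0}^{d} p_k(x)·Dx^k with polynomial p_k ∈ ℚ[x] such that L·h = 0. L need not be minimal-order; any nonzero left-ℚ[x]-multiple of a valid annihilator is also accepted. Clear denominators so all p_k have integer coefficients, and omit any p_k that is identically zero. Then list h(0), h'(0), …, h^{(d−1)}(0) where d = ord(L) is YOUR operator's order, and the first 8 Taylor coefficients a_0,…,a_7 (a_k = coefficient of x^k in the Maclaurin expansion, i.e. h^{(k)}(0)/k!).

L = (-3 - 6·x)·Dx + (1 + 6·x + 6·x^2)·Dx^2  (order 2).
h: a_k = 0, -2, -3, 1, -9/4, 117/20, -135/8, 2943/56, …
ICs: h(0) = 0, h′(0) = -2.

f: a_k = -2, -3, 9/4, -27/8, 405/64, -1701/128, 15309/512, -72171/1024, …
L₀ from L_f via x↦r, Dx↦r'^{-1}Dx.
h=∫h₀ ⇒ L = L₀·Dx.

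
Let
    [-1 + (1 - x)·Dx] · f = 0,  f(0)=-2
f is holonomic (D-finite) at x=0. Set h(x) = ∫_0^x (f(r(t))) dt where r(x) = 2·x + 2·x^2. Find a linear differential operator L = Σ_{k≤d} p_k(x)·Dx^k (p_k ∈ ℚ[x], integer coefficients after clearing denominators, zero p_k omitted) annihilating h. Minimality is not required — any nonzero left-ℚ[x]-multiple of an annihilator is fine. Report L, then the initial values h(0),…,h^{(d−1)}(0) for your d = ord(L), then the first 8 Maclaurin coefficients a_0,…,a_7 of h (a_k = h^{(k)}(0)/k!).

f: a_k = -2, -2, -2, -2, -2, -2, -2, -2, …
h₀=f(r): pull back L_f along r ⇒ L₀.
Integrate: L := L₀·Dx.
L = (2 + 4·x)·Dx + (-1 + 2·x + 2·x^2)·Dx^2  (order 2).
h: a_k = 0, -2, -2, -4, -8, -88/5, -40, -656/7, …
ICs: h(0) = 0, h′(0) = -2.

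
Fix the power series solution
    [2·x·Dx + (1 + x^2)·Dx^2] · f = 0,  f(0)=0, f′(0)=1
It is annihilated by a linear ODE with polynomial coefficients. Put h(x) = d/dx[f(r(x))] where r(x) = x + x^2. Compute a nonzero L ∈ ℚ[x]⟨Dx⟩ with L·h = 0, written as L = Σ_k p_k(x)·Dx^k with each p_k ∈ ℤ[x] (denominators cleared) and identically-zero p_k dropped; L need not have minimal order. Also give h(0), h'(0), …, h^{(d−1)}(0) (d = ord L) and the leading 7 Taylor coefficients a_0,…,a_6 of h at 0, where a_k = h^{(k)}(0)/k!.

L = (-2 + 2·x + 8·x^2 + 12·x^3 + 6·x^4) + (1 + 2·x + x^2 + 4·x^3 + 5·x^4 + 2·x^5)·Dx  (order 1).
h: a_k = 1, 2, -1, -4, -4, 4, 13, …
ICs: h(0) = 1.

f: a_k = 0, 1, 0, -1/3, 0, 1/5, 0, …
Change of var in L_f (x↦r) gives L₀.
Derive L from L₀ (diff closure).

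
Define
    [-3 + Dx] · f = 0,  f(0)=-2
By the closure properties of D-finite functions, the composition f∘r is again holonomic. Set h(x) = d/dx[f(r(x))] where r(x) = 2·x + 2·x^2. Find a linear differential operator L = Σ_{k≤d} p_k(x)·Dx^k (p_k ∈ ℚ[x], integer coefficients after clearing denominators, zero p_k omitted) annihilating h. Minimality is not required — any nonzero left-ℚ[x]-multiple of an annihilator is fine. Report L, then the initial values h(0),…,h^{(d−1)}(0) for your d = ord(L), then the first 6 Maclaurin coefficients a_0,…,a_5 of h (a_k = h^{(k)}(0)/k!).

L = (8 + 24·x + 24·x^2) + (-1 - 2·x)·Dx  (order 1).
h: a_k = -12, -96, -432, -1440, -3888, -44928/5, …
ICs: h(0) = -12.

f: a_k = -2, -6, -9, -9, -27/4, -81/20, …
h₀=f(r): pull back L_f along r ⇒ L₀.
Derive L from L₀ (diff closure).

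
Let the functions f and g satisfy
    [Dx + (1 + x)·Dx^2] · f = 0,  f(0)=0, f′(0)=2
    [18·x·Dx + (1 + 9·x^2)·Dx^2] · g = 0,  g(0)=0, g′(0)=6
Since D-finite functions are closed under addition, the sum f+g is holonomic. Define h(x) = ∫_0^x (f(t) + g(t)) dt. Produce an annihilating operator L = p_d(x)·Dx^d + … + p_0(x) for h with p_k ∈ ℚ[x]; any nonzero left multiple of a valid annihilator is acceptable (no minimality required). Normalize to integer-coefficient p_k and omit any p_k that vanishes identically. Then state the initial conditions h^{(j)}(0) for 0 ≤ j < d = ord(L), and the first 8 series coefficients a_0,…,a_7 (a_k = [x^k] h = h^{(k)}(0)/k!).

f: a_k = 0, 2, -1, 2/3, -1/2, 2/5, -1/3, 2/7, …
g: a_k = 0, 6, 0, -18, 0, 486/5, 0, -4374/7, …
Weyl lclm of L_f,L_g ⇒ L₀ (ord ≤ 4).
h=∫₀ˣh₀: take L = L₀·Dx.
L = (-18 - 54·x + 486·x^2 + 162·x^3)·Dx^2 + (-20 - 36·x + 432·x^2 + 972·x^3 + 324·x^4)·Dx^3 + (-1 + 17·x + 18·x^2 + 162·x^3 + 243·x^4 + 81·x^5)·Dx^4  (order 4).
h: a_k = 0, 0, 4, -1/3, -13/3, -1/10, 244/15, -1/21, …
ICs: h(0) = 0, h′(0) = 0, h′′(0) = 8, h′′′(0) = -2.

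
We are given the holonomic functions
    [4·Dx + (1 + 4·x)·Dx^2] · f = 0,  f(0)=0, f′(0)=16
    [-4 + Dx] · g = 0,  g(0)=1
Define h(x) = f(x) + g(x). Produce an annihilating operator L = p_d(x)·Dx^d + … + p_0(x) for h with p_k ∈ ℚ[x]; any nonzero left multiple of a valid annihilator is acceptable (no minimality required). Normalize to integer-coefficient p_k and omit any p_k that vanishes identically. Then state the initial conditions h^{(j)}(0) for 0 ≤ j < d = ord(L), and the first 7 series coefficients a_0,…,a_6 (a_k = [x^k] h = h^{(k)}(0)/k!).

L = (-24 - 32·x)·Dx + (2 - 16·x - 32·x^2)·Dx^2 + (1 + 6·x + 8·x^2)·Dx^3  (order 3).
h: a_k = 1, 20, -24, 96, -736/3, 12416/15, -122624/45, …
ICs: h(0) = 1, h′(0) = 20, h′′(0) = -48.

f: a_k = 0, 16, -32, 256/3, -256, 4096/5, -8192/3, …
g: a_k = 1, 4, 8, 32/3, 32/3, 128/15, 256/45, …
f+g: L₀ = lclm(L_f,L_g), ord ≤ 2+1.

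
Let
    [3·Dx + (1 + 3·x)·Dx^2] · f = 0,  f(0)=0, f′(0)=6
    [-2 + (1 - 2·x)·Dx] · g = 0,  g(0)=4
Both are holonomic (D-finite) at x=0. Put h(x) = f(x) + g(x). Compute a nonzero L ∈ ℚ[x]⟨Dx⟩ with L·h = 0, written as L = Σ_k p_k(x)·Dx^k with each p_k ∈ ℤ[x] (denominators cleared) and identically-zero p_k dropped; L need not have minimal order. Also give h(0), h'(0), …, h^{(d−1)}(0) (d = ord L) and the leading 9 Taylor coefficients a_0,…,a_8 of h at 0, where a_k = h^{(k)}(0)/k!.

L = (-144 - 72·x)·Dx + (-6 - 216·x - 144·x^2)·Dx^2 + (7 + 13·x - 36·x^2 - 36·x^3)·Dx^3  (order 3).
h: a_k = 4, 14, 7, 50, 47/2, 1126/5, 13, 7958/7, -2465/4, …
ICs: h(0) = 4, h′(0) = 14, h′′(0) = 14.

f: a_k = 0, 6, -9, 18, -81/2, 486/5, -243, 4374/7, -6561/4, …
g: a_k = 4, 8, 16, 32, 64, 128, 256, 512, 1024, …
h₀=f+g: left-lcm gives L₀, ord ≤ 3.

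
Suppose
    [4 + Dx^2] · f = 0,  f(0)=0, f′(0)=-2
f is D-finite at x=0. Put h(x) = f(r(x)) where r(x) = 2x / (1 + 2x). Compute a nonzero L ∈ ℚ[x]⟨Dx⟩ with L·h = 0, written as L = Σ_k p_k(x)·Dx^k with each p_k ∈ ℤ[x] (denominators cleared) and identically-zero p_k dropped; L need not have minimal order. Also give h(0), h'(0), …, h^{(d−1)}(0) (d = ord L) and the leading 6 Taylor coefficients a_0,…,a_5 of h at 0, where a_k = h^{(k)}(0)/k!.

f: a_k = 0, -2, 0, 4/3, 0, -4/15, …
Substitute x→r, Dx→(1/r')Dx; clear ⇒ L₀.
L = 16 + (4 + 24·x + 48·x^2 + 32·x^3)·Dx + (1 + 8·x + 24·x^2 + 32·x^3 + 16·x^4)·Dx^2  (order 2).
h: a_k = 0, -4, 8, -16/3, -32, 2752/15, …
ICs: h(0) = 0, h′(0) = -4.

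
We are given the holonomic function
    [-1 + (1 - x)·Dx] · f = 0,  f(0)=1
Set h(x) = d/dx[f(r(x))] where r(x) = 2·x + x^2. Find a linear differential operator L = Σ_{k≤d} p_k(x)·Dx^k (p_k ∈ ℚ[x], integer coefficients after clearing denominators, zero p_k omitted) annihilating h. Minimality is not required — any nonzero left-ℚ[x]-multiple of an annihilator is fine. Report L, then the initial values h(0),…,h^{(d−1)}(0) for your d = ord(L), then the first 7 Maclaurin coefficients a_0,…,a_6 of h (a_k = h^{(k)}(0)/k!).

L = (5 + 6·x + 3·x^2) + (-1 + x + 3·x^2 + x^3)·Dx  (order 1).
h: a_k = 2, 10, 36, 116, 350, 1014, 2856, …
ICs: h(0) = 2.

f: a_k = 1, 1, 1, 1, 1, 1, 1, …
L₀ from L_f via x↦r, Dx↦r'^{-1}Dx.
h=h₀': d/dx-closure on L₀ ⇒ L.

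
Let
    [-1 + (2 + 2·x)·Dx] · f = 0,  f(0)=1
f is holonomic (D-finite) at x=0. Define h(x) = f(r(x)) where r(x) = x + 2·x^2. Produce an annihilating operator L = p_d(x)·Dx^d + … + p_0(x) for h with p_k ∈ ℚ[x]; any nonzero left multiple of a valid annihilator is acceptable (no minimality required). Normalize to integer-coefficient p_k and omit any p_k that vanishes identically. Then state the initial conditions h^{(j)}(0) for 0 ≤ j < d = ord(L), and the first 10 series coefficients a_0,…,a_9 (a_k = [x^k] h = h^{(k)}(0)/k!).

f: a_k = 1, 1/2, -1/8, 1/16, -5/128, 7/256, -21/1024, 33/2048, -429/32768, 715/65536, …
h₀=f(r): pull back L_f along r ⇒ L₀.
L = (-1 - 4·x) + (2 + 2·x + 4·x^2)·Dx  (order 1).
h: a_k = 1, 1/2, 7/8, -7/16, -21/128, 119/256, -189/1024, -791/2048, 17843/32768, 4011/65536, …
ICs: h(0) = 1.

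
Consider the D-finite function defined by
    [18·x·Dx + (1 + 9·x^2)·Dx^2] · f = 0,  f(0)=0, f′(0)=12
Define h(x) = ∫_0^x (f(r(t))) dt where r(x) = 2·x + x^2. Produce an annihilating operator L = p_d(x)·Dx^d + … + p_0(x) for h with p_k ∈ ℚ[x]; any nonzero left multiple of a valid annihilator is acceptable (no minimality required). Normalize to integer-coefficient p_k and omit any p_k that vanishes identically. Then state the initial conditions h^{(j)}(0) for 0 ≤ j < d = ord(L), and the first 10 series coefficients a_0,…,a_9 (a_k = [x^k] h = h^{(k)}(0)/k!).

L = (-1 + 72·x + 144·x^2 + 108·x^3 + 27·x^4)·Dx^2 + (1 + x + 36·x^2 + 72·x^3 + 45·x^4 + 9·x^5)·Dx^3  (order 3).
h: a_k = 0, 0, 12, 4, -72, -432/5, 5004/5, 15516/7, -126360/7, -61344, …
ICs: h(0) = 0, h′(0) = 0, h′′(0) = 24.

f: a_k = 0, 12, 0, -36, 0, 972/5, 0, -8748/7, 0, 8748, …
L₀ from L_f via x↦r, Dx↦r'^{-1}Dx.
∫: right-multiply L₀ by Dx.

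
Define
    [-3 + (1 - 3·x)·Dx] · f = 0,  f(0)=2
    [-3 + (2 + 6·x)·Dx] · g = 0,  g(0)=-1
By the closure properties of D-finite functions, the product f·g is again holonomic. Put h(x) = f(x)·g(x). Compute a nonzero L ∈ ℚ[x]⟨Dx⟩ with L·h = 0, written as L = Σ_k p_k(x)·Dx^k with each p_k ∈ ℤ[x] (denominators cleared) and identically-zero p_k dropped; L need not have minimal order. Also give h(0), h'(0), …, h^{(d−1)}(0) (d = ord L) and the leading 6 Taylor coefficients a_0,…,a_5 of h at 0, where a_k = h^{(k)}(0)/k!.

L = (9 + 9·x) + (-2 + 18·x^2)·Dx  (order 1).
h: a_k = -2, -9, -99/4, -621/8, -14499/64, -88695/128, …
ICs: h(0) = -2.

f: a_k = 2, 6, 18, 54, 162, 486, …
g: a_k = -1, -3/2, 9/8, -27/16, 405/128, -1701/256, …
h₀=f·g: eliminate ⇒ L₀, order ≤ 1·1.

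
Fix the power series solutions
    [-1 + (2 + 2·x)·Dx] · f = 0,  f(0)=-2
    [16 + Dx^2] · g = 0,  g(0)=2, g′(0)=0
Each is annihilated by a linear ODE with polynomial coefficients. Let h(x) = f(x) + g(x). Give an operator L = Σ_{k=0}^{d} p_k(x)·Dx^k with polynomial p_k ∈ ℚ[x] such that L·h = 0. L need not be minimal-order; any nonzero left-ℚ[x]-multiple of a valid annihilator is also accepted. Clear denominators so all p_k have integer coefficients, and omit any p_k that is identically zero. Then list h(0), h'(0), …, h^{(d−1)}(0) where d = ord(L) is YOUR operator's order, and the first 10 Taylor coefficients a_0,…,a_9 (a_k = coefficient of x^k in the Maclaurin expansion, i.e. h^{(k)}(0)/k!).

L = (-1072 - 2048·x - 1024·x^2) + (2016 + 6112·x + 6144·x^2 + 2048·x^3)·Dx + (-67 - 128·x - 64·x^2)·Dx^2 + (126 + 382·x + 384·x^2 + 128·x^3)·Dx^3  (order 3).
h: a_k = 0, -1, -63/4, -1/8, 4111/192, -7/128, -261199/23040, -33/1024, 16912351/5160960, -715/32768, …
ICs: h(0) = 0, h′(0) = -1, h′′(0) = -63/2.

f: a_k = -2, -1, 1/4, -1/8, 5/64, -7/128, 21/512, -33/1024, 429/16384, -715/32768, …
g: a_k = 2, 0, -16, 0, 64/3, 0, -512/45, 0, 1024/315, 0, …
h₀=f+g: left-lcm gives L₀, ord ≤ 3.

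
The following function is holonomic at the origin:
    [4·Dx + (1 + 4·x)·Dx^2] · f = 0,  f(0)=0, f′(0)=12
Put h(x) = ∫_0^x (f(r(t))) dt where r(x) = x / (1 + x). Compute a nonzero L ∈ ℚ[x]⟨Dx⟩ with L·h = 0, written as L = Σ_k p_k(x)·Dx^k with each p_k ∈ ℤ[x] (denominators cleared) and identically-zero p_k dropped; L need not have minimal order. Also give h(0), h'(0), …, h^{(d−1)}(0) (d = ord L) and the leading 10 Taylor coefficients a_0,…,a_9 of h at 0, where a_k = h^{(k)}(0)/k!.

L = (6 + 10·x)·Dx^2 + (1 + 6·x + 5·x^2)·Dx^3  (order 3).
h: a_k = 0, 0, 6, -12, 31, -468/5, 1562/5, -1116, 58593/14, -16276, …
ICs: h(0) = 0, h′(0) = 0, h′′(0) = 12.

f: a_k = 0, 12, -24, 64, -192, 3072/5, -2048, 49152/7, -24576, 262144/3, …
Change of var in L_f (x↦r) gives L₀.
∫: right-multiply L₀ by Dx.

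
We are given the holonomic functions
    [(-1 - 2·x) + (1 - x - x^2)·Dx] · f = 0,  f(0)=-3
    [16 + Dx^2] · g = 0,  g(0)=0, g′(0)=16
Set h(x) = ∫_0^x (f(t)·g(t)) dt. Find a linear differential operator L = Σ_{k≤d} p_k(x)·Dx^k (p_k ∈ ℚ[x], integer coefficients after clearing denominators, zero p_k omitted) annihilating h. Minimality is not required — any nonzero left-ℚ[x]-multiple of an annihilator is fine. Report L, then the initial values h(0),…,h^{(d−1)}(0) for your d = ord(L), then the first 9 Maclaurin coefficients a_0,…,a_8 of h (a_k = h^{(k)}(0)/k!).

L = (-14 + 16·x + 16·x^2)·Dx + (2 + 4·x)·Dx^2 + (-1 + x + x^2)·Dx^3  (order 3).
h: a_k = 0, 0, -24, -16, 8, -16/5, -72/5, -512/35, -1966/105, …
ICs: h(0) = 0, h′(0) = 0, h′′(0) = -48.

f: a_k = -3, -3, -6, -9, -15, -24, -39, -63, -102, …
g: a_k = 0, 16, 0, -128/3, 0, 512/15, 0, -4096/315, 0, …
f·g: L₀ = L_f ⊗_s L_g, ord ≤ 1·2.
Integrate: L := L₀·Dx.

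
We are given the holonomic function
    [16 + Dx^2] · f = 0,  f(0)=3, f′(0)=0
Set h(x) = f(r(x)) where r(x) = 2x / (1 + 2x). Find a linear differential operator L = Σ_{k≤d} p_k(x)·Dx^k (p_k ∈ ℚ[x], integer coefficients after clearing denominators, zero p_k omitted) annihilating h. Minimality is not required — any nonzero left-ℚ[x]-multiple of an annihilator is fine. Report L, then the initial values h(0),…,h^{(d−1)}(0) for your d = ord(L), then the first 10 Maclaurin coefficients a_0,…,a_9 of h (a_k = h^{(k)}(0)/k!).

L = 64 + (4 + 24·x + 48·x^2 + 32·x^3)·Dx + (1 + 8·x + 24·x^2 + 32·x^3 + 16·x^4)·Dx^2  (order 2).
h: a_k = 3, 0, -96, 384, -640, -1024, 175616/15, -251904/5, 3217408/21, -36732928/105, …
ICs: h(0) = 3, h′(0) = 0.

f: a_k = 3, 0, -24, 0, 32, 0, -256/15, 0, 512/105, 0, …
L₀ from L_f via x↦r, Dx↦r'^{-1}Dx.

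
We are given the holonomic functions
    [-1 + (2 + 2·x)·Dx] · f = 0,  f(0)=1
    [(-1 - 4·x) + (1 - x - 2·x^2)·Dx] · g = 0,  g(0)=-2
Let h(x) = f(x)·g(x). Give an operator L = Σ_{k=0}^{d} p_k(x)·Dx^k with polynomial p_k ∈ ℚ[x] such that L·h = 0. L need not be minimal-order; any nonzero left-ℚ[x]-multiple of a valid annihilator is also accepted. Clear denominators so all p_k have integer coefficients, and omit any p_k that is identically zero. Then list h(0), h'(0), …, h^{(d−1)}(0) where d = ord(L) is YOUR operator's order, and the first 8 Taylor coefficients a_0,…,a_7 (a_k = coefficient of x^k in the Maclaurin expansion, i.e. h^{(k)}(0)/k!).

f: a_k = 1, 1/2, -1/8, 1/16, -5/128, 7/256, -21/1024, 33/2048, …
g: a_k = -2, -2, -6, -10, -22, -42, -86, -170, …
Product ⇒ symmetric product L₀, ord ≤ 1.
L = (3 + 6·x) + (-2 + 2·x + 4·x^2)·Dx  (order 1).
h: a_k = -2, -3, -27/4, -103/8, -1683/64, -6669/128, -53583/512, -213903/1024, …
ICs: h(0) = -2.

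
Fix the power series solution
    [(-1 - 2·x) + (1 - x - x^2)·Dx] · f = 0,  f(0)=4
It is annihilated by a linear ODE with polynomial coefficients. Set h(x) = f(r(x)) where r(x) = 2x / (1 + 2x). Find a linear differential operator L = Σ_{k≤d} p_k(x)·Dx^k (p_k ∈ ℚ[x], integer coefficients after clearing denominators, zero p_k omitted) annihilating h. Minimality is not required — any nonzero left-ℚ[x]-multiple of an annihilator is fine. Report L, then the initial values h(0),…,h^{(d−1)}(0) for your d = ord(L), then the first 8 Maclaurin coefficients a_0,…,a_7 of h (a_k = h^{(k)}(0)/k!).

f: a_k = 4, 4, 8, 12, 20, 32, 52, 84, …
f∘r: x↦r, Dx↦Dx/r' in L_f ⇒ L₀.
L = (2 + 12·x) + (-1 - 4·x + 8·x^3)·Dx  (order 1).
h: a_k = 4, 8, 16, 0, 64, -128, 512, -1536, …
ICs: h(0) = 4.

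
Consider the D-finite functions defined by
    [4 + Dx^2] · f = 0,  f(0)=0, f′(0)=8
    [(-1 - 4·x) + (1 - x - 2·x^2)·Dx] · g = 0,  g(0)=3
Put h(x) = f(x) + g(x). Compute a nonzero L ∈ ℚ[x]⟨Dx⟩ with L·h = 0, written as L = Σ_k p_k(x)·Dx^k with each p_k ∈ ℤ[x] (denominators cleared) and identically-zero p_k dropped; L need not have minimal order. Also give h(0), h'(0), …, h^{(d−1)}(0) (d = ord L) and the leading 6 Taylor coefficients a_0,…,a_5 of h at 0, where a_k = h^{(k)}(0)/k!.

L = (-68 - 304·x - 200·x^2 - 320·x^3 - 160·x^4 - 128·x^5) + (20 - 12·x - 24·x^2 - 8·x^3 - 48·x^4 - 96·x^5 - 64·x^6)·Dx + (-17 - 76·x - 50·x^2 - 80·x^3 - 40·x^4 - 32·x^5)·Dx^2 + (5 - 3·x - 6·x^2 - 2·x^3 - 12·x^4 - 24·x^5 - 16·x^6)·Dx^3  (order 3).
h: a_k = 3, 11, 9, 29/3, 33, 961/15, …
ICs: h(0) = 3, h′(0) = 11, h′′(0) = 18.

f: a_k = 0, 8, 0, -16/3, 0, 16/15, …
g: a_k = 3, 3, 9, 15, 33, 63, …
f+g: L₀ = lclm(L_f,L_g), ord ≤ 2+1.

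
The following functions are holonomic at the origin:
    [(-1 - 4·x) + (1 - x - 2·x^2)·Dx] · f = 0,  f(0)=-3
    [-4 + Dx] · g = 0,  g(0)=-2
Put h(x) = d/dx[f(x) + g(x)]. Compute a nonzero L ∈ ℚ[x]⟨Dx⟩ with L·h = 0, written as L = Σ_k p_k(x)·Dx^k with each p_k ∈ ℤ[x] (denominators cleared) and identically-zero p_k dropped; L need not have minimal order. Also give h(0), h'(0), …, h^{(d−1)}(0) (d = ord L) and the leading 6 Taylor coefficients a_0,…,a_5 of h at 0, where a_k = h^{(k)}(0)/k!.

L = (12 + 240·x + 288·x^2 + 768·x^3 + 384·x^4) + (-7 - 56·x - 160·x^2 - 160·x^3 + 160·x^4 + 128·x^5)·Dx + (1 - x + 22·x^2 - 8·x^3 - 64·x^4 - 32·x^5)·Dx^2  (order 2).
h: a_k = -11, -50, -109, -652/3, -1201/3, -12634/15, …
ICs: h(0) = -11, h′(0) = -50.

f: a_k = -3, -3, -9, -15, -33, -63, …
g: a_k = -2, -8, -16, -64/3, -64/3, -256/15, …
f+g: L₀ = lclm(L_f,L_g), ord ≤ 1+1.
Derive L from L₀ (diff closure).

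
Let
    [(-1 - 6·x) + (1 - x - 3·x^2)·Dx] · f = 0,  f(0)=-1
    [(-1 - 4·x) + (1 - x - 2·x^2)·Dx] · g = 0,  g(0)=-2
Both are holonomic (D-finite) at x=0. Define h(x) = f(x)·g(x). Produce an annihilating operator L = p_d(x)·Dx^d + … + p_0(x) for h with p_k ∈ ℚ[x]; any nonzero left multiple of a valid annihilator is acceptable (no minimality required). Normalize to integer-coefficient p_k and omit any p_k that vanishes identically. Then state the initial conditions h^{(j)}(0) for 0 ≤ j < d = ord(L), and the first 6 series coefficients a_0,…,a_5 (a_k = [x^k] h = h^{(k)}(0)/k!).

f: a_k = -1, -1, -4, -7, -19, -40, …
g: a_k = -2, -2, -6, -10, -22, -42, …
f·g: L₀ = L_f ⊗_s L_g, ord ≤ 1·1.
L = (-2 - 8·x + 15·x^2 + 24·x^3) + (1 - 2·x - 4·x^2 + 5·x^3 + 6·x^4)·Dx  (order 1).
h: a_k = 2, 4, 16, 38, 108, 264, …
ICs: h(0) = 2.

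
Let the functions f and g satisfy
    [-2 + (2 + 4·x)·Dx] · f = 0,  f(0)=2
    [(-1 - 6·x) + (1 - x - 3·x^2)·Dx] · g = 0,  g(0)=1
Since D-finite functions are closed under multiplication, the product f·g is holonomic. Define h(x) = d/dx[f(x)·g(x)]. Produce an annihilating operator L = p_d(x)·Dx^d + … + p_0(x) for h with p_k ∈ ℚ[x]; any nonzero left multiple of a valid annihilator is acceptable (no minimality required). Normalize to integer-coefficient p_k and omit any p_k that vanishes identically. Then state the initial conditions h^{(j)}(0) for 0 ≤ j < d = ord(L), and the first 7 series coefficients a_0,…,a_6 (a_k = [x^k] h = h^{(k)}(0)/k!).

f: a_k = 2, 2, -1, 1, -5/4, 7/4, -21/8, …
g: a_k = 1, 1, 4, 7, 19, 40, 97, …
h₀=f·g: eliminate ⇒ L₀, order ≤ 1·1.
h=h₀': d/dx-closure on L₀ ⇒ L.
L = (9 + 66·x + 165·x^2 + 210·x^3 + 135·x^4) + (-2 - 9·x - 6·x^2 + 38·x^3 + 87·x^4 + 54·x^5)·Dx  (order 1).
h: a_k = 4, 18, 66, 191, 1155/2, 6147/4, 16989/4, …
ICs: h(0) = 4.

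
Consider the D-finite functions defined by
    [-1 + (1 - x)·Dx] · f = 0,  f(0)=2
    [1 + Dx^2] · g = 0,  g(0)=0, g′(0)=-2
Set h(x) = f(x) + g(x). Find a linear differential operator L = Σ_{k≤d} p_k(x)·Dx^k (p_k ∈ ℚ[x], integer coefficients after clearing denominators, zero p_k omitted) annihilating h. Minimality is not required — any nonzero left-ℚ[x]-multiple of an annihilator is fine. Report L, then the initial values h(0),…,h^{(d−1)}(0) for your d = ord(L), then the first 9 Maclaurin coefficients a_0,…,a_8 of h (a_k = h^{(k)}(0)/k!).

f: a_k = 2, 2, 2, 2, 2, 2, 2, 2, 2, …
g: a_k = 0, -2, 0, 1/3, 0, -1/60, 0, 1/2520, 0, …
Sum ⇒ L₀ = lclm(L_f,L_g) in ℚ(x)⟨Dx⟩.
L = (7 - 2·x + x^2) + (-3 + 5·x - 3·x^2 + x^3)·Dx + (7 - 2·x + x^2)·Dx^2 + (-3 + 5·x - 3·x^2 + x^3)·Dx^3  (order 3).
h: a_k = 2, 0, 2, 7/3, 2, 119/60, 2, 5041/2520, 2, …
ICs: h(0) = 2, h′(0) = 0, h′′(0) = 4.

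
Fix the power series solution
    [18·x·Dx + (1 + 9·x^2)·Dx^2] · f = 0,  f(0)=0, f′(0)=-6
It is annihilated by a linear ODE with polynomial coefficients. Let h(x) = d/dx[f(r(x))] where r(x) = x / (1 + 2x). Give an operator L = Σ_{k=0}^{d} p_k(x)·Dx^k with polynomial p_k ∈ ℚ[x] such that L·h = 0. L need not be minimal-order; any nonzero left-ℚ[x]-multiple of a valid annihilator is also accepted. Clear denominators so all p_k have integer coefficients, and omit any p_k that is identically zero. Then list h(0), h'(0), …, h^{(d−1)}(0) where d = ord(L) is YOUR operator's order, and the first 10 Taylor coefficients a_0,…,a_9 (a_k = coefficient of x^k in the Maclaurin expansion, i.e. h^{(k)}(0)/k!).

f: a_k = 0, -6, 0, 18, 0, -486/5, 0, 4374/7, 0, -4374, …
f∘r: x↦r, Dx↦Dx/r' in L_f ⇒ L₀.
Derive L from L₀ (diff closure).
L = (4 + 26·x) + (1 + 4·x + 13·x^2)·Dx  (order 1).
h: a_k = -6, 24, -18, -240, 1194, -1656, -8898, 57120, -112806, -291336, …
ICs: h(0) = -6.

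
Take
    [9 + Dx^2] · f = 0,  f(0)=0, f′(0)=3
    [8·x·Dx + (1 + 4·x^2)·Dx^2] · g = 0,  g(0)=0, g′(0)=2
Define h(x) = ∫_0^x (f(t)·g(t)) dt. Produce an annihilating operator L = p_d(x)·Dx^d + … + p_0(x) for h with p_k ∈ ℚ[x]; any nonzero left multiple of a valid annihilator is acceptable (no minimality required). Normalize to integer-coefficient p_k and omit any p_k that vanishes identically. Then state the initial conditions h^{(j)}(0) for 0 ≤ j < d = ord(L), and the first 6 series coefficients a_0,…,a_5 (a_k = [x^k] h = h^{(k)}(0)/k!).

L = (2925 + 31536·x^2 + 95904·x^4 + 186624·x^6 + 186624·x^8)·Dx + (2448·x + 20160·x^3 + 62208·x^5 + 82944·x^7)·Dx^2 + (442 + 5088·x^2 + 19008·x^4 + 41472·x^6 + 41472·x^8)·Dx^3 + (272·x + 2240·x^3 + 6912·x^5 + 9216·x^7)·Dx^4 + (13 + 176·x^2 + 928·x^4 + 2304·x^6 + 2304·x^8)·Dx^5  (order 5).
h: a_k = 0, 0, 0, 2, 0, -17/5, …
ICs: h(0) = 0, h′(0) = 0, h′′(0) = 0, h′′′(0) = 12, h′′′′(0) = 0.

f: a_k = 0, 3, 0, -9/2, 0, 81/40, …
g: a_k = 0, 2, 0, -8/3, 0, 32/5, …
Product ⇒ symmetric product L₀, ord ≤ 4.
h=∫h₀ ⇒ L = L₀·Dx.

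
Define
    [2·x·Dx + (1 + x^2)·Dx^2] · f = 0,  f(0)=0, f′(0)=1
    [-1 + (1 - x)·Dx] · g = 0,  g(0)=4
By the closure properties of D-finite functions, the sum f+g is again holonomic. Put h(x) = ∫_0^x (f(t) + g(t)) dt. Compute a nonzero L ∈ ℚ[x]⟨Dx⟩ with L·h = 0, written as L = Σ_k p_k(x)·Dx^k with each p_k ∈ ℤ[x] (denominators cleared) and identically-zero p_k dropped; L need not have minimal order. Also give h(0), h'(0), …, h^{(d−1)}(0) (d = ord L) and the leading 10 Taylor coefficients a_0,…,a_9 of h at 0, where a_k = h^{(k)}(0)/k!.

f: a_k = 0, 1, 0, -1/3, 0, 1/5, 0, -1/7, 0, 1/9, …
g: a_k = 4, 4, 4, 4, 4, 4, 4, 4, 4, 4, …
L₀ := lclm(L_f,L_g); ord L₀ ≤ 2+1.
h=∫₀ˣh₀: take L = L₀·Dx.
L = (2 - 8·x - 6·x^2)·Dx^2 + (-4 + 2·x - 4·x^2 - 6·x^3)·Dx^3 + (1 - x^4)·Dx^4  (order 4).
h: a_k = 0, 4, 5/2, 4/3, 11/12, 4/5, 7/10, 4/7, 27/56, 4/9, …
ICs: h(0) = 0, h′(0) = 4, h′′(0) = 5, h′′′(0) = 8.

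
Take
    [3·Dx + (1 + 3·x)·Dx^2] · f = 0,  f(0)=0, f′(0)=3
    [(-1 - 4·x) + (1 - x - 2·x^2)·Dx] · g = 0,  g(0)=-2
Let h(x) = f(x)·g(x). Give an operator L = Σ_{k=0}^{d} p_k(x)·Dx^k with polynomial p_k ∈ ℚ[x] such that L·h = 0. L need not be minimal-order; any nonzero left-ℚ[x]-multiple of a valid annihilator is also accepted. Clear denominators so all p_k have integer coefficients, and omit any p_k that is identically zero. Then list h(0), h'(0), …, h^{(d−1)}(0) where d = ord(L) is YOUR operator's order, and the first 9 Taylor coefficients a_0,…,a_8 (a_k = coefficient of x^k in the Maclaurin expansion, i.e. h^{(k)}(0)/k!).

L = (7 + 24·x) + (-1 + 17·x + 30·x^2)·Dx + (-1 - 2·x + 5·x^2 + 6·x^3)·Dx^2  (order 2).
h: a_k = 0, -6, 3, -27, 39/2, -1317/10, 1503/10, -51657/70, 33681/28, …
ICs: h(0) = 0, h′(0) = -6.

f: a_k = 0, 3, -9/2, 9, -81/4, 243/5, -243/2, 2187/7, -6561/8, …
g: a_k = -2, -2, -6, -10, -22, -42, -86, -170, -342, …
Sym-product of L_f,L_g gives L₀ (≤ ord 2).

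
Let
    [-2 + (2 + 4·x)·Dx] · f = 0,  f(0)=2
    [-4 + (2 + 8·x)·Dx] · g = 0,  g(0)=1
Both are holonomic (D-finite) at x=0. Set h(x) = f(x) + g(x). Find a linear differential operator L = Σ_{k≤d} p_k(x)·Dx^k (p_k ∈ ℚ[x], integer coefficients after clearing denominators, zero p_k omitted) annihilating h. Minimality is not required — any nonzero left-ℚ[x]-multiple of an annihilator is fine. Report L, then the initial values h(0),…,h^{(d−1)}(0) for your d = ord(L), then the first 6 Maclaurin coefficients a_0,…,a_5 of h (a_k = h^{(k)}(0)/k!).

f: a_k = 2, 2, -1, 1, -5/4, 7/4, …
g: a_k = 1, 2, -2, 4, -10, 28, …
Weyl lclm of L_f,L_g ⇒ L₀ (ord ≤ 2).
L = -2 + (3 + 8·x)·Dx + (1 + 6·x + 8·x^2)·Dx^2  (order 2).
h: a_k = 3, 4, -3, 5, -45/4, 119/4, …
ICs: h(0) = 3, h′(0) = 4.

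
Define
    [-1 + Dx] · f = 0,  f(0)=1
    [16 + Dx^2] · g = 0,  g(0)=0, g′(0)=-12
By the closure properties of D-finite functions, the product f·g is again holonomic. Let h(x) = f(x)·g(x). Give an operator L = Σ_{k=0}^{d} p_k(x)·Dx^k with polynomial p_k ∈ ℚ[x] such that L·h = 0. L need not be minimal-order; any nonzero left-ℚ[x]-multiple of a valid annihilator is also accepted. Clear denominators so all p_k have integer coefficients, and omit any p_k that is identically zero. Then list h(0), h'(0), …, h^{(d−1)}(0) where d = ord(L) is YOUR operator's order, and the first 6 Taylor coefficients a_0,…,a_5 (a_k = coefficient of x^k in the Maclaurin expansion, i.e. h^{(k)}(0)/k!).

f: a_k = 1, 1, 1/2, 1/6, 1/24, 1/120, …
g: a_k = 0, -12, 0, 32, 0, -128/5, …
L₀ := L_f ⊗_s L_g (sym. prod.), ord ≤ 2.
L = 17 - 2·Dx + Dx^2  (order 2).
h: a_k = 0, -12, -12, 26, 30, -101/10, …
ICs: h(0) = 0, h′(0) = -12.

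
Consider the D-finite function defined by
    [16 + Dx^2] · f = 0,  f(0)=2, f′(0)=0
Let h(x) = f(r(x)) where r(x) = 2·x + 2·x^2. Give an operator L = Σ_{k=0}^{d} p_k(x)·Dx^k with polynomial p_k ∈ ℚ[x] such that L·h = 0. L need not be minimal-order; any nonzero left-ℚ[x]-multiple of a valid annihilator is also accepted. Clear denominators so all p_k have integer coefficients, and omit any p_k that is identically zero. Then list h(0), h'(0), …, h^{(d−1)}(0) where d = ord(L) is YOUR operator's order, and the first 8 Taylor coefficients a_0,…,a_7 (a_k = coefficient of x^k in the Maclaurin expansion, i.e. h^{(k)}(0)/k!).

L = (64 + 384·x + 768·x^2 + 512·x^3) - 2·Dx + (1 + 2·x)·Dx^2  (order 2).
h: a_k = 2, 0, -64, -128, 832/3, 4096/3, 59392/45, -45056/15, …
ICs: h(0) = 2, h′(0) = 0.

f: a_k = 2, 0, -16, 0, 64/3, 0, -512/45, 0, …
f∘r: x↦r, Dx↦Dx/r' in L_f ⇒ L₀.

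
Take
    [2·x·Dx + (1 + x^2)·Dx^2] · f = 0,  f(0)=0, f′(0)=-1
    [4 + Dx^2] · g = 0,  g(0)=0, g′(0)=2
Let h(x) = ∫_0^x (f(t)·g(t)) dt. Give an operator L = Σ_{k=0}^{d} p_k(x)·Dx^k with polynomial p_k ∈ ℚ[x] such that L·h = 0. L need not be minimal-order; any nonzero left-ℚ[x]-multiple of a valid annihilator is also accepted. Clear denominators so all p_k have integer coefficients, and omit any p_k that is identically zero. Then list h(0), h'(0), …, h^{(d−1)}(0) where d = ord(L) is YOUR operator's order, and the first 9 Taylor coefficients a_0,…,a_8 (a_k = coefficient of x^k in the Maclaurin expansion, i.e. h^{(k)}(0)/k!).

L = (160 + 464·x^2 + 464·x^4 + 256·x^6 + 64·x^8)·Dx + (96·x + 224·x^3 + 192·x^5 + 64·x^7)·Dx^2 + (60 + 188·x^2 + 216·x^4 + 128·x^6 + 32·x^8)·Dx^3 + (24·x + 56·x^3 + 48·x^5 + 16·x^7)·Dx^4 + (5 + 18·x^2 + 25·x^4 + 16·x^6 + 4·x^8)·Dx^5  (order 5).
h: a_k = 0, 0, 0, -2/3, 0, 2/5, 0, -10/63, 0, …
ICs: h(0) = 0, h′(0) = 0, h′′(0) = 0, h′′′(0) = -4, h′′′′(0) = 0.

f: a_k = 0, -1, 0, 1/3, 0, -1/5, 0, 1/7, 0, …
g: a_k = 0, 2, 0, -4/3, 0, 4/15, 0, -8/315, 0, …
Product ⇒ symmetric product L₀, ord ≤ 4.
h=∫h₀ ⇒ L = L₀·Dx.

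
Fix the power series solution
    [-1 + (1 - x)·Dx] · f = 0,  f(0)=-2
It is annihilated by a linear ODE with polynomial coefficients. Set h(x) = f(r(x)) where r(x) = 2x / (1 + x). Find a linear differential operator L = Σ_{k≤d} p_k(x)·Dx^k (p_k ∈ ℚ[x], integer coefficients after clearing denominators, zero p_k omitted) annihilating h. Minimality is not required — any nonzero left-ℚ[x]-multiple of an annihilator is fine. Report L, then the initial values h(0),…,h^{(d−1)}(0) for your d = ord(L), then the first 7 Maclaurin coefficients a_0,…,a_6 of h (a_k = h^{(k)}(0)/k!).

f: a_k = -2, -2, -2, -2, -2, -2, -2, …
L₀ from L_f via x↦r, Dx↦r'^{-1}Dx.
L = 2 + (-1 + x^2)·Dx  (order 1).
h: a_k = -2, -4, -4, -4, -4, -4, -4, …
ICs: h(0) = -2.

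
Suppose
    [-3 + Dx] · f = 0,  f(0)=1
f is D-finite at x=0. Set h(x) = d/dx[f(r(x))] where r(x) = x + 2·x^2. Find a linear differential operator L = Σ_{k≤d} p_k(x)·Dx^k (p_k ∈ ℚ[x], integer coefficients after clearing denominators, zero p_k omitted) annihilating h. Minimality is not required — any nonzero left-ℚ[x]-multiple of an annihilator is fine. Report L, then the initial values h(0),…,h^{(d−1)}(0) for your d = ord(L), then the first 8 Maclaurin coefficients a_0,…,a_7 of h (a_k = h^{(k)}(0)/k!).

L = (7 + 24·x + 48·x^2) + (-1 - 4·x)·Dx  (order 1).
h: a_k = 3, 21, 135/2, 387/2, 3321/8, 33183/40, 112887/80, 253557/112, …
ICs: h(0) = 3.

f: a_k = 1, 3, 9/2, 9/2, 27/8, 81/40, 81/80, 243/560, …
L₀ from L_f via x↦r, Dx↦r'^{-1}Dx.
h=h₀': d/dx-closure on L₀ ⇒ L.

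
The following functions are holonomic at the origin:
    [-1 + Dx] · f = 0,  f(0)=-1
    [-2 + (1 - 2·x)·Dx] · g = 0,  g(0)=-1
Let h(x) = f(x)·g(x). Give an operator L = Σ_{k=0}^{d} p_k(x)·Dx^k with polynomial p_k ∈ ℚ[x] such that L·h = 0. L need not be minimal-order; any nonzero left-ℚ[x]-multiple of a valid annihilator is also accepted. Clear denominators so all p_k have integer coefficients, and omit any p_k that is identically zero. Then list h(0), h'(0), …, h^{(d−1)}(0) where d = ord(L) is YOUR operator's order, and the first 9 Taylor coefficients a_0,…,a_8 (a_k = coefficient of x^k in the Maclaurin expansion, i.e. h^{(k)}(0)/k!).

f: a_k = -1, -1, -1/2, -1/6, -1/24, -1/120, -1/720, -1/5040, -1/40320, …
g: a_k = -1, -2, -4, -8, -16, -32, -64, -128, -256, …
Product ⇒ symmetric product L₀, ord ≤ 1.
L = (3 - 2·x) + (-1 + 2·x)·Dx  (order 1).
h: a_k = 1, 3, 13/2, 79/6, 211/8, 6331/120, 75973/720, 354541/1680, 17017969/40320, …
ICs: h(0) = 1.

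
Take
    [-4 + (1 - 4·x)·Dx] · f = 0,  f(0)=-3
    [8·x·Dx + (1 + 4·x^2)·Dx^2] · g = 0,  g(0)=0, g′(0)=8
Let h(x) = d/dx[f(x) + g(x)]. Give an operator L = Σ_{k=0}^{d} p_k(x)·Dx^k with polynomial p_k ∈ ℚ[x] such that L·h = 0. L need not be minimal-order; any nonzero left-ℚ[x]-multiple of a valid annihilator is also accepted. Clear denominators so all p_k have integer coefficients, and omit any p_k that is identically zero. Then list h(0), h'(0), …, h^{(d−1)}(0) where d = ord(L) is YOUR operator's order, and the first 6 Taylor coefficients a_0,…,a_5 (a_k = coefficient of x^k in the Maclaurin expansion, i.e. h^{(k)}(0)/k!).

L = (-8 + 128·x + 96·x^2) + (13 - 8·x + 100·x^2 + 96·x^3)·Dx + (-1 + 3·x + 12·x^3 + 16·x^4)·Dx^2  (order 2).
h: a_k = -4, -96, -608, -3072, -15232, -73728, …
ICs: h(0) = -4, h′(0) = -96.

f: a_k = -3, -12, -48, -192, -768, -3072, …
g: a_k = 0, 8, 0, -32/3, 0, 128/5, …
h₀=f+g: left-lcm gives L₀, ord ≤ 3.
Differentiate: ansatz ord ≤ ord L₀ ⇒ L.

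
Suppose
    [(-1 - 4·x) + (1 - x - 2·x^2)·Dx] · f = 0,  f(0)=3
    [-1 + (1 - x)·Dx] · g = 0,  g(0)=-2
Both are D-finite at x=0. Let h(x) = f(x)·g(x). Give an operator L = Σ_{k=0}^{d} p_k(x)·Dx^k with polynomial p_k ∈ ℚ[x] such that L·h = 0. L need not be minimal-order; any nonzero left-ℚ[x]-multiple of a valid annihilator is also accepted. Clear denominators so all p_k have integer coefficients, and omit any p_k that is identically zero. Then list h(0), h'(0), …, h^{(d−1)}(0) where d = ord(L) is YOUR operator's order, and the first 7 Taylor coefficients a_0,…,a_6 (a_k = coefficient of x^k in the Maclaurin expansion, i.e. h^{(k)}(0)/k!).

f: a_k = 3, 3, 9, 15, 33, 63, 129, …
g: a_k = -2, -2, -2, -2, -2, -2, -2, …
Product ⇒ symmetric product L₀, ord ≤ 1.
L = (-2 - 2·x + 6·x^2) + (1 - 2·x - x^2 + 2·x^3)·Dx  (order 1).
h: a_k = -6, -12, -30, -60, -126, -252, -510, …
ICs: h(0) = -6.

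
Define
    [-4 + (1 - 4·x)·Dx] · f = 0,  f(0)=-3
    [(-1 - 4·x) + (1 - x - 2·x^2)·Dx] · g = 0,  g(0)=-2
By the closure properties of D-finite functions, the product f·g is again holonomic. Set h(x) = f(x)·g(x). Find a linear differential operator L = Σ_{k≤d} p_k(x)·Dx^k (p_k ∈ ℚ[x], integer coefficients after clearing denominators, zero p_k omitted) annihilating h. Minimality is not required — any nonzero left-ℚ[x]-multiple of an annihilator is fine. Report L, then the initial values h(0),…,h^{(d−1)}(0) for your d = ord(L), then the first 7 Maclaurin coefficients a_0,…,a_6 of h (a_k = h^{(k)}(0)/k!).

f: a_k = -3, -12, -48, -192, -768, -3072, -12288, …
g: a_k = -2, -2, -6, -10, -22, -42, -86, …
h₀=f·g: eliminate ⇒ L₀, order ≤ 1·1.
L = (-5 + 4·x + 24·x^2) + (1 - 5·x + 2·x^2 + 8·x^3)·Dx  (order 1).
h: a_k = 6, 30, 138, 582, 2394, 9702, 39066, …
ICs: h(0) = 6.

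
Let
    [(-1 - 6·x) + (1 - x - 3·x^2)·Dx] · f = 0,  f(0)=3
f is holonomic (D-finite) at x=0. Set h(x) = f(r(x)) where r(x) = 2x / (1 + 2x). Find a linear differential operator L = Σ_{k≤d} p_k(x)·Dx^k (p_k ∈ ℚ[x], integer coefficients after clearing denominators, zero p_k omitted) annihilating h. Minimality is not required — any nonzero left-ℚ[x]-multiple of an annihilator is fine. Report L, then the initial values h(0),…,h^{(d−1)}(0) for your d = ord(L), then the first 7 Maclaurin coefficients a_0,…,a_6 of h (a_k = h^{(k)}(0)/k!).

L = (2 + 28·x) + (-1 - 4·x + 8·x^2 + 24·x^3)·Dx  (order 1).
h: a_k = 3, 6, 36, 0, 432, -864, 6912, …
ICs: h(0) = 3.

f: a_k = 3, 3, 12, 21, 57, 120, 291, …
Substitute x→r, Dx→(1/r')Dx; clear ⇒ L₀.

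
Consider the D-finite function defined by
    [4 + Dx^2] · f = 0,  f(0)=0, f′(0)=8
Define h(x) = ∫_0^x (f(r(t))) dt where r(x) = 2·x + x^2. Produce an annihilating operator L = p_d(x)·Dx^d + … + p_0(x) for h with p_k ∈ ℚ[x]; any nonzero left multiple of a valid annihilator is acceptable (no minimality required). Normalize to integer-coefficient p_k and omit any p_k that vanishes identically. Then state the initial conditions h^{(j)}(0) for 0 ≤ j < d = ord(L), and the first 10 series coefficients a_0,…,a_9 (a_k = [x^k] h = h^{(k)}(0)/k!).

L = (16 + 48·x + 48·x^2 + 16·x^3)·Dx - Dx^2 + (1 + x)·Dx^3  (order 3).
h: a_k = 0, 0, 8, 8/3, -32/3, -64/5, 16/45, 80/7, 2848/315, -128/405, …
ICs: h(0) = 0, h′(0) = 0, h′′(0) = 16.

f: a_k = 0, 8, 0, -16/3, 0, 16/15, 0, -32/315, 0, 16/2835, …
f∘r: x↦r, Dx↦Dx/r' in L_f ⇒ L₀.
∫: right-multiply L₀ by Dx.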